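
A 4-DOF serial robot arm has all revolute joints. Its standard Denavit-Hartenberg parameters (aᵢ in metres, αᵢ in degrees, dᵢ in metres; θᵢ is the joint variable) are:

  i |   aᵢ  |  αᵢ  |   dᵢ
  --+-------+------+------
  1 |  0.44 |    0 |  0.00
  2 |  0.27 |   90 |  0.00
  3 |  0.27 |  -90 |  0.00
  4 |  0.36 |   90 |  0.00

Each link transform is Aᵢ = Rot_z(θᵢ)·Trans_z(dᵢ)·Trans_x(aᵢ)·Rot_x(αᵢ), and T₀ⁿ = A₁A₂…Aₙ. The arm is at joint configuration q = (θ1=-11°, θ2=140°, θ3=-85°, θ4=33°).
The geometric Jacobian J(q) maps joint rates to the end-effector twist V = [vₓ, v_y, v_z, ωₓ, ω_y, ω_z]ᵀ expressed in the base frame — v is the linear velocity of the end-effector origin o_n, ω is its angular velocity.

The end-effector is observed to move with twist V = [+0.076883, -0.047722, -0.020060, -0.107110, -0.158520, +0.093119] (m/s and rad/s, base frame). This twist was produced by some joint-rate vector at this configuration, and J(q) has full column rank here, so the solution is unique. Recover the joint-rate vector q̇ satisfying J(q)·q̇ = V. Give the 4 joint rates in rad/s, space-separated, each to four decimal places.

o_n = [0.0783, 0.0412, -0.5697]
J₁: ẑ×o_n = [-0.0412, 0.0783, 0.0000], ω = ẑ
J2: z=[0.0000, 0.0000, 1.0000] o=[0.4319, -0.0840, 0.0000] → [-0.1252, -0.3537, 0.0000, 0.0000, 0.0000, 1.0000]
J3: z=[0.7771, 0.6293, 0.0000] o=[0.2620, 0.1259, 0.0000] → [-0.3586, 0.4428, 0.0498, 0.7771, 0.6293, 0.0000]
J4: z=[-0.6269, 0.7742, 0.0872] o=[0.2472, 0.1442, -0.2690] → [-0.2239, -0.2033, 0.1953, -0.6269, 0.7742, 0.0872]
q̇ = J⁺·V = [0.1310, -0.0330, -0.1830, -0.0560]

0.1310 -0.0330 -0.1830 -0.0560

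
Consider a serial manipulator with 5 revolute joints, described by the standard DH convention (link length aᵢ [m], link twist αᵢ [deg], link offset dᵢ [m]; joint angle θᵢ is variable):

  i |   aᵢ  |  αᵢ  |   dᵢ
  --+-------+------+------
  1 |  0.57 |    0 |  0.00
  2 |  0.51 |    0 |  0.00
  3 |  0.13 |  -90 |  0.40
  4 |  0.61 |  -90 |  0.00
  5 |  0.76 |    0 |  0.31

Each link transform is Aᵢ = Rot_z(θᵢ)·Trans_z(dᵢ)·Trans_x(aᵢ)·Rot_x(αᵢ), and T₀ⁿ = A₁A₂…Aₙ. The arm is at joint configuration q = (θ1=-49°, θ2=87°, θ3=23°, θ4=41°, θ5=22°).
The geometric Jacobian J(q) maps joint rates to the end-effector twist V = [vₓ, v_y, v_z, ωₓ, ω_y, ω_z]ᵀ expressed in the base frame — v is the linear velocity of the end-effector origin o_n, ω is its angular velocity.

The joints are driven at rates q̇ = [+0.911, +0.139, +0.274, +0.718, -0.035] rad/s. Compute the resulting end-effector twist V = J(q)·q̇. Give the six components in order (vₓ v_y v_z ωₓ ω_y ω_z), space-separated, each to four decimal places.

-1.2186 1.0121 -0.5729 -0.6168 0.3682 1.3504

o_n = [1.4703, 0.5494, -0.6965]
J₁: ẑ×o_n = [-0.5494, 1.4703, 0.0000], ω = ẑ
J2: z=[0.0000, 0.0000, 1.0000] o=[0.3740, -0.4302, 0.0000] → [-0.9796, 1.0963, 0.0000, 0.0000, 0.0000, 1.0000]
J3: z=[0.0000, 0.0000, 1.0000] o=[0.7758, -0.1162, 0.0000] → [-0.6656, 0.6945, 0.0000, 0.0000, 0.0000, 1.0000]
J4: z=[-0.8746, 0.4848, 0.0000] o=[0.8389, -0.0025, 0.4000] → [-0.5316, -0.9590, -0.7888, -0.8746, 0.4848, 0.0000]
J5: z=[-0.3181, -0.5738, -0.7547] o=[1.0621, 0.4002, -0.0002] → [0.5121, -0.5296, 0.1868, -0.3181, -0.5738, -0.7547]
V = J·q̇ = [-1.2186, 1.0121, -0.5729, -0.6168, 0.3682, 1.3504]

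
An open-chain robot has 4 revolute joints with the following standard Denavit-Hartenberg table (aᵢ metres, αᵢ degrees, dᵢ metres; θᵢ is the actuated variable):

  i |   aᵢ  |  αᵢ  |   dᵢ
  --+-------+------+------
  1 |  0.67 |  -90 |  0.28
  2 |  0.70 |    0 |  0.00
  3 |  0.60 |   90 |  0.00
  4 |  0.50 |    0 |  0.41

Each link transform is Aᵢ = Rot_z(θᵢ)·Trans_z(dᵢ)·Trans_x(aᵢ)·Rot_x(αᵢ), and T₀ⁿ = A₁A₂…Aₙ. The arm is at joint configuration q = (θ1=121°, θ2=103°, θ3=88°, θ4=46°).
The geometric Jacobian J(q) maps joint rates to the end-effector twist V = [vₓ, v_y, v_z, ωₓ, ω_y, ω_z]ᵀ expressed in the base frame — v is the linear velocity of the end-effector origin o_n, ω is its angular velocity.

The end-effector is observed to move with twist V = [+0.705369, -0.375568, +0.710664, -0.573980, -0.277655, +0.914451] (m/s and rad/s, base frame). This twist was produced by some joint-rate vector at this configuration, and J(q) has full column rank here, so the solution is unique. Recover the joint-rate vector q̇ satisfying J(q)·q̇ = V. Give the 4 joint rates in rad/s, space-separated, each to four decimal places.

0.6180 0.3160 0.3190 -0.3020

o_n = [-0.0530, -0.6101, -0.6238]
J₁: ẑ×o_n = [0.6101, -0.0530, 0.0000], ω = ẑ
J2: z=[-0.8572, -0.5150, 0.0000] o=[-0.3451, 0.5743, 0.2800] → [0.4655, -0.7747, 1.1656, -0.8572, -0.5150, 0.0000]
J3: z=[-0.8572, -0.5150, 0.0000] o=[-0.2640, 0.4393, -0.4021] → [0.1142, -0.1900, 1.0082, -0.8572, -0.5150, 0.0000]
J4: z=[0.0983, -0.1636, -0.9816] o=[0.0394, -0.0655, -0.2876] → [-0.4796, 0.1237, -0.0686, 0.0983, -0.1636, -0.9816]
q̇ = J⁺·V = [0.6180, 0.3160, 0.3190, -0.3020]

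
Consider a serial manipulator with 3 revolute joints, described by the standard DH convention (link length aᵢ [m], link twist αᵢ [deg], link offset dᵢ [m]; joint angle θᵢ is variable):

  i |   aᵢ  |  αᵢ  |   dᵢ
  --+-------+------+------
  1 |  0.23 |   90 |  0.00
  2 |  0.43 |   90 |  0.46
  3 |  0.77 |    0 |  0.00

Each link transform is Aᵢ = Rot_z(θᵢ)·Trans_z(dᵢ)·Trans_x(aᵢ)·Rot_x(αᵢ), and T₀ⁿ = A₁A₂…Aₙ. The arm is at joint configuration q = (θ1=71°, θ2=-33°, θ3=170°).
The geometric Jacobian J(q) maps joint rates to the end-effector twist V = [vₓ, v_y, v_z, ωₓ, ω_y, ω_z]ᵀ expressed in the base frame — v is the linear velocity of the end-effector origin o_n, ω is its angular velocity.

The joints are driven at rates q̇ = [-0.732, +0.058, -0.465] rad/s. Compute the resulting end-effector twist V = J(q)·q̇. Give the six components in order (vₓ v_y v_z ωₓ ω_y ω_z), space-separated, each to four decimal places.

0.1741 -0.4754 -0.0498 0.1373 0.2206 -0.3420

o_n = [0.5466, -0.2362, 0.1788]
J₁: ẑ×o_n = [0.2362, 0.5466, -0.0000], ω = ẑ
J2: z=[0.9455, -0.3256, 0.0000] o=[0.0749, 0.2175, 0.0000] → [-0.0582, -0.1691, -0.2753, 0.9455, -0.3256, 0.0000]
J3: z=[-0.1773, -0.5150, -0.8387] o=[0.6272, 0.4087, -0.2342] → [-0.7535, 0.1409, 0.0728, -0.1773, -0.5150, -0.8387]
V = J·q̇ = [0.1741, -0.4754, -0.0498, 0.1373, 0.2206, -0.3420]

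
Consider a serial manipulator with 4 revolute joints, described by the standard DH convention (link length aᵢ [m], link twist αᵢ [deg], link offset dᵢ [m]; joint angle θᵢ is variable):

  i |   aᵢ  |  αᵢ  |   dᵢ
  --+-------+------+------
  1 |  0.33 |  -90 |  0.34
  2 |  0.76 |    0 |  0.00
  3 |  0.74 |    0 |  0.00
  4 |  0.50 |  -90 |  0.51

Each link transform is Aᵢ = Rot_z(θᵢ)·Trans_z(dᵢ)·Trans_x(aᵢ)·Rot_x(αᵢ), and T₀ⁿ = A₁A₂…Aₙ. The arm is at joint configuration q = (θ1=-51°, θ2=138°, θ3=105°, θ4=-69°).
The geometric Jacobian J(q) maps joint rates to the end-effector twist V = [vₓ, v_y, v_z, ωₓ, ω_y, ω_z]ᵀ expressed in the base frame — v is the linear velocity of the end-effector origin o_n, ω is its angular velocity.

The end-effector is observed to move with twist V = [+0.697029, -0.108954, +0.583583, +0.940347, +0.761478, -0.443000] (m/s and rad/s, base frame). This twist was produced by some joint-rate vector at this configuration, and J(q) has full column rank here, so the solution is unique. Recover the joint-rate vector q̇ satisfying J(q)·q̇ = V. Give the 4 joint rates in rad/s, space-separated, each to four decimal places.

o_n = [-0.2758, 1.1509, 0.4385]
J₁: ẑ×o_n = [-1.1509, -0.2758, 0.0000], ω = ẑ
J2: z=[0.7771, 0.6293, 0.0000] o=[0.2077, -0.2565, 0.3400] → [0.0620, -0.0766, 1.3980, 0.7771, 0.6293, 0.0000]
J3: z=[0.7771, 0.6293, 0.0000] o=[-0.1478, 0.1825, -0.1685] → [0.3820, -0.4718, 0.8332, 0.7771, 0.6293, 0.0000]
J4: z=[0.7771, 0.6293, 0.0000] o=[-0.3592, 0.4436, 0.4908] → [-0.0329, 0.0406, 0.4973, 0.7771, 0.6293, 0.0000]
q̇ = J⁺·V = [-0.4430, -0.2450, 0.6030, 0.8520]

-0.4430 -0.2450 0.6030 0.8520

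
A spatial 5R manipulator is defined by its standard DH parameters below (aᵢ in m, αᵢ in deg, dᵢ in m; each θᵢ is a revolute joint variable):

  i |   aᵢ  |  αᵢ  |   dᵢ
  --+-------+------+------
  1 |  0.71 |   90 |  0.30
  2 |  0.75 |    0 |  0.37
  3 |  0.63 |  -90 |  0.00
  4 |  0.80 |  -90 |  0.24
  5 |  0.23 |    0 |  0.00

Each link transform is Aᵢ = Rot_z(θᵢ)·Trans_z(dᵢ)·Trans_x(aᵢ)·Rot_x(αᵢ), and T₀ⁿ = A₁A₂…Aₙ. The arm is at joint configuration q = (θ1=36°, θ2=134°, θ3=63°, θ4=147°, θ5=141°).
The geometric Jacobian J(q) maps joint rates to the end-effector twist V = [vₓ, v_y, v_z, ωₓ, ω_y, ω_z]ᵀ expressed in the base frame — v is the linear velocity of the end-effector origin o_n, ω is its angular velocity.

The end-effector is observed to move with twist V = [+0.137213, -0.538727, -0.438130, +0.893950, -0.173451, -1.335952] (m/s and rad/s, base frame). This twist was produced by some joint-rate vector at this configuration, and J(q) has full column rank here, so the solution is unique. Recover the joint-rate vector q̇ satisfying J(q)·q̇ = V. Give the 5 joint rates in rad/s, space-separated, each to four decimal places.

-0.7960 0.6570 -0.6630 0.6980 0.8010

o_n = [0.1097, 0.0406, 0.7166]
J₁: ẑ×o_n = [-0.0406, 0.1097, 0.0000], ω = ẑ
J2: z=[0.5878, -0.8090, 0.0000] o=[0.5744, 0.4173, 0.3000] → [-0.3370, -0.2448, -0.5974, 0.5878, -0.8090, 0.0000]
J3: z=[0.5878, -0.8090, 0.0000] o=[0.3704, -0.1882, 0.8395] → [0.0995, 0.0723, -0.0764, 0.5878, -0.8090, 0.0000]
J4: z=[0.2365, 0.1719, -0.9563] o=[-0.1170, -0.5424, 0.6553] → [0.5680, -0.2313, 0.0989, 0.2365, 0.1719, -0.9563]
J5: z=[0.9143, -0.3724, 0.1592] o=[0.2027, 0.2285, 0.6220] → [-0.0053, -0.1013, -0.2064, 0.9143, -0.3724, 0.1592]
q̇ = J⁺·V = [-0.7960, 0.6570, -0.6630, 0.6980, 0.8010]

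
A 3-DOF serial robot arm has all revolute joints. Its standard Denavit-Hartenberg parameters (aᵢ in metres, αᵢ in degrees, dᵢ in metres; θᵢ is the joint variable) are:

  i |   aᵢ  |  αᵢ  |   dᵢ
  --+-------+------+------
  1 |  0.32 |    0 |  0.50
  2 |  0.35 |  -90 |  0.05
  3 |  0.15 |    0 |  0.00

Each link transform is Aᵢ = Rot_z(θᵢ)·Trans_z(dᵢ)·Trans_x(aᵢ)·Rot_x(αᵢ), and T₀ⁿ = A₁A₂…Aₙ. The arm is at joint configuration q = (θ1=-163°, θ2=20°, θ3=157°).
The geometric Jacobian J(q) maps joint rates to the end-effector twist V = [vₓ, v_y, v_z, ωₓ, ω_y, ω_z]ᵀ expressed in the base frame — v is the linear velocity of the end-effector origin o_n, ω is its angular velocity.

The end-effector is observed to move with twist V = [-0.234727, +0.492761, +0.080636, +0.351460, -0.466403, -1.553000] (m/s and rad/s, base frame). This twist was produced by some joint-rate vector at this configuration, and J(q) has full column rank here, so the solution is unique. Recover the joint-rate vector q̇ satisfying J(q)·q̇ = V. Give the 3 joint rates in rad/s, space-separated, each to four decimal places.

-0.6840 -0.8690 0.5840

o_n = [-0.4753, -0.2211, 0.4914]
J₁: ẑ×o_n = [0.2211, -0.4753, 0.0000], ω = ẑ
J2: z=[0.0000, 0.0000, 1.0000] o=[-0.3060, -0.0936, 0.5000] → [0.1275, -0.1693, 0.0000, 0.0000, 0.0000, 1.0000]
J3: z=[0.6018, -0.7986, 0.0000] o=[-0.5855, -0.3042, 0.5500] → [0.0468, 0.0353, 0.1381, 0.6018, -0.7986, 0.0000]
q̇ = J⁺·V = [-0.6840, -0.8690, 0.5840]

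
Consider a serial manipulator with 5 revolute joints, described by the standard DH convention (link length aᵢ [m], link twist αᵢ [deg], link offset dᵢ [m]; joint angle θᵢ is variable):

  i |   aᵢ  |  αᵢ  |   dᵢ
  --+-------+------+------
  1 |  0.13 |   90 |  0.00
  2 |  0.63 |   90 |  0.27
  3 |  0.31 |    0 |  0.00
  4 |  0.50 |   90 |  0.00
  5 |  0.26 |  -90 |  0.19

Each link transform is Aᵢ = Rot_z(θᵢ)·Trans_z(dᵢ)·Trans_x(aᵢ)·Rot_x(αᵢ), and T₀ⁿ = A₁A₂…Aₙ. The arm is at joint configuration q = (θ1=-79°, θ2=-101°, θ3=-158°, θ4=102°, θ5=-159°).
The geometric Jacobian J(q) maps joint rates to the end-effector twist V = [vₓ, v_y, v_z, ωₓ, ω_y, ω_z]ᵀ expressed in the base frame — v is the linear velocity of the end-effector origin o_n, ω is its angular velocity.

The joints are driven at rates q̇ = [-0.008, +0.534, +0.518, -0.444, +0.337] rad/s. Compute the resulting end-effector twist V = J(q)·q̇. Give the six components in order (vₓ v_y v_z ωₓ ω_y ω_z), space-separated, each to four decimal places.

0.2180 -0.2064 -0.0998 -0.3429 -0.0470 0.2804

o_n = [0.1929, -0.1242, -0.3407]
J₁: ẑ×o_n = [0.1242, 0.1929, -0.0000], ω = ẑ
J2: z=[-0.9816, -0.1908, 0.0000] o=[0.0248, -0.1276, 0.0000] → [0.0650, -0.3344, 0.0287, -0.9816, -0.1908, 0.0000]
J3: z=[-0.1873, 0.9636, 0.1908] o=[-0.2632, -0.0611, -0.6184] → [0.2797, 0.1390, -0.4277, -0.1873, 0.9636, 0.1908]
J4: z=[-0.1873, 0.9636, 0.1908] o=[-0.1387, -0.0928, -0.3363] → [0.0018, 0.0625, -0.3137, -0.1873, 0.9636, 0.1908]
J5: z=[0.5791, -0.0486, 0.8138] o=[0.2580, 0.0387, -0.6107] → [0.1194, -0.2094, -0.0975, 0.5791, -0.0486, 0.8138]
V = J·q̇ = [0.2180, -0.2064, -0.0998, -0.3429, -0.0470, 0.2804]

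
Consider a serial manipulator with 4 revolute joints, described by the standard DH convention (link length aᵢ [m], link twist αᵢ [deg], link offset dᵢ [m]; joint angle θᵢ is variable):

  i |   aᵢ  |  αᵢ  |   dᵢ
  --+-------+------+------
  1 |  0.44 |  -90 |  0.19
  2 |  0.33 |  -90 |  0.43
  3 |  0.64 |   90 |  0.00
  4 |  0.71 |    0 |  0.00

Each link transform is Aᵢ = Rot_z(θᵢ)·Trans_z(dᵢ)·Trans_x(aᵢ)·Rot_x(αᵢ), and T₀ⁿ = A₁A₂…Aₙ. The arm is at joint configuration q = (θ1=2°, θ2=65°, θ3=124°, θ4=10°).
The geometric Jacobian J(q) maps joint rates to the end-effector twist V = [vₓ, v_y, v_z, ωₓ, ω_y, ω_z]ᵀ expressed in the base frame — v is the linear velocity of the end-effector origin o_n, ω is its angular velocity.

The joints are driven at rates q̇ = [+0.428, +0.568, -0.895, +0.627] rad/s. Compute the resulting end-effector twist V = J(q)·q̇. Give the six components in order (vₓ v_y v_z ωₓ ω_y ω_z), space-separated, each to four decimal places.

0.5367 -0.5230 -0.9610 1.0226 0.2532 0.3351

o_n = [0.1749, -0.6746, 0.5175]
J₁: ẑ×o_n = [0.6746, 0.1749, -0.0000], ω = ẑ
J2: z=[-0.0349, 0.9994, 0.0000] o=[0.4397, 0.0154, 0.1900] → [0.3273, 0.0114, 0.2888, -0.0349, 0.9994, 0.0000]
J3: z=[-0.9058, -0.0316, -0.4226] o=[0.5641, 0.4500, -0.1091] → [-0.4951, 0.7320, 1.0062, -0.9058, -0.0316, -0.4226]
J4: z=[0.3697, -0.5466, -0.7514] o=[0.4315, -0.0856, 0.2153] → [-0.6078, 0.0811, -0.3580, 0.3697, -0.5466, -0.7514]
V = J·q̇ = [0.5367, -0.5230, -0.9610, 1.0226, 0.2532, 0.3351]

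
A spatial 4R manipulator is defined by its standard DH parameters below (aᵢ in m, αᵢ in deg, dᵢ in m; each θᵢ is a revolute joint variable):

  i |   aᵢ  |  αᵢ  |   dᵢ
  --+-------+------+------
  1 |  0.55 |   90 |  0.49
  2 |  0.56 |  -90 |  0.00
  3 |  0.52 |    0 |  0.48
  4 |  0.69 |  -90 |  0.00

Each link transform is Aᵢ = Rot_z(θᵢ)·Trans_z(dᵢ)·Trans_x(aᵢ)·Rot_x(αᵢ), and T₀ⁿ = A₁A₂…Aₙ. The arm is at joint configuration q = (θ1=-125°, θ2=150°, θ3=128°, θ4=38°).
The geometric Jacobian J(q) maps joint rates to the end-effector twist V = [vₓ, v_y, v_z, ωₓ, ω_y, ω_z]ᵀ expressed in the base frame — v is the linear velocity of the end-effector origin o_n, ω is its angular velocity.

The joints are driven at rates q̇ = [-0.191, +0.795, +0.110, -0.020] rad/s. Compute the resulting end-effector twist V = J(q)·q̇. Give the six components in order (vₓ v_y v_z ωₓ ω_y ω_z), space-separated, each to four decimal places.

-0.5655 -0.4140 0.0750 -0.6254 0.4929 -0.2689

o_n = [0.0812, -0.8895, -0.1405]
J₁: ẑ×o_n = [0.8895, 0.0812, -0.0000], ω = ẑ
J2: z=[-0.8192, 0.5736, 0.0000] o=[-0.3155, -0.4505, 0.4900] → [-0.3616, -0.5165, 0.1321, -0.8192, 0.5736, 0.0000]
J3: z=[0.2868, 0.4096, -0.8660] o=[-0.0373, -0.0533, 0.7700] → [-1.0971, 0.1585, -0.2883, 0.2868, 0.4096, -0.8660]
J4: z=[0.2868, 0.4096, -0.8660] o=[0.2770, -0.3188, 0.1942] → [-0.6313, 0.2656, -0.0835, 0.2868, 0.4096, -0.8660]
V = J·q̇ = [-0.5655, -0.4140, 0.0750, -0.6254, 0.4929, -0.2689]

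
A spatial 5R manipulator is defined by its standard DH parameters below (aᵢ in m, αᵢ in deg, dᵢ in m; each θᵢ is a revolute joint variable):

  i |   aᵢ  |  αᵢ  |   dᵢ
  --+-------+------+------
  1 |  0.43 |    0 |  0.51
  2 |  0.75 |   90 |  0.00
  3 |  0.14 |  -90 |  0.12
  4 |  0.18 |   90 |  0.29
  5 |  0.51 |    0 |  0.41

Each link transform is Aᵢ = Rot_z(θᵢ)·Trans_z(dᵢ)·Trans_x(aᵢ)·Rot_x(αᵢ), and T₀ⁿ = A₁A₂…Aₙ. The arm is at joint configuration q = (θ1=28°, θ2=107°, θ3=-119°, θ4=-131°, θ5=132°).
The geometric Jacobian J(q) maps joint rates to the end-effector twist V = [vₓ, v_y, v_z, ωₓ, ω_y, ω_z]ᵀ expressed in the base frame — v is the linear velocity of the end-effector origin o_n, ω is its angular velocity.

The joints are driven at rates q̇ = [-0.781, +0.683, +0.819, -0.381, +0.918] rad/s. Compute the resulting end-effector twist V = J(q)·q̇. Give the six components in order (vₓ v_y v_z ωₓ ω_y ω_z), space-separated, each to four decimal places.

o_n = [-0.7776, 0.9764, 0.2413]
J₁: ẑ×o_n = [-0.9764, -0.7776, 0.0000], ω = ẑ
J2: z=[0.0000, 0.0000, 1.0000] o=[0.3797, 0.2019, 0.5100] → [-0.7745, -1.1573, 0.0000, 0.0000, 0.0000, 1.0000]
J3: z=[0.7071, 0.7071, 0.0000] o=[-0.1507, 0.7322, 0.5100] → [-0.1900, 0.1900, 0.6160, 0.7071, 0.7071, 0.0000]
J4: z=[-0.6184, 0.6184, -0.4848] o=[-0.0178, 0.7691, 0.3876] → [0.0101, 0.2779, 0.3417, -0.6184, 0.6184, -0.4848]
J5: z=[-0.7226, -0.2052, 0.6601] o=[-0.1416, 1.0850, 0.3502] → [0.0940, -0.4985, -0.0520, -0.7226, -0.2052, 0.6601]
V = J·q̇ = [0.1605, -0.5911, 0.3265, 0.1514, 0.1551, 0.6927]

0.1605 -0.5911 0.3265 0.1514 0.1551 0.6927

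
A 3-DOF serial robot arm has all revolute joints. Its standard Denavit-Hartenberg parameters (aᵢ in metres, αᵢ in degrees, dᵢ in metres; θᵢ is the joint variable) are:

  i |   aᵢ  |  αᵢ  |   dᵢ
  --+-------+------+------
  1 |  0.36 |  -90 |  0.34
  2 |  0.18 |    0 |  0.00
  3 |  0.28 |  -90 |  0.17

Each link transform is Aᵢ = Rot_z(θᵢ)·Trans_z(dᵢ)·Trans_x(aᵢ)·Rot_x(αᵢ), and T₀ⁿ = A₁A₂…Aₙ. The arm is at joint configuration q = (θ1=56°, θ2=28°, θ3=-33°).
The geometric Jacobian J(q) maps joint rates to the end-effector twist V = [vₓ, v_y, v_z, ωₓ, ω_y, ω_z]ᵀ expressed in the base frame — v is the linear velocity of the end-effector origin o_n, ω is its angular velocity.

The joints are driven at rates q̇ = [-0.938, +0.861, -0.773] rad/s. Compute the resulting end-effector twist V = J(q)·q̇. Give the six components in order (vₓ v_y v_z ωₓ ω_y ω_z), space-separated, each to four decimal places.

o_n = [0.3052, 0.7565, 0.2799]
J₁: ẑ×o_n = [-0.7565, 0.3052, 0.0000], ω = ẑ
J2: z=[-0.8290, 0.5592, 0.0000] o=[0.2013, 0.2985, 0.3400] → [-0.0336, -0.0498, -0.4379, -0.8290, 0.5592, 0.0000]
J3: z=[-0.8290, 0.5592, 0.0000] o=[0.2902, 0.4302, 0.2555] → [0.0136, 0.0202, -0.2789, -0.8290, 0.5592, 0.0000]
V = J·q̇ = [0.6701, -0.3448, -0.1614, -0.0730, 0.0492, -0.9380]

0.6701 -0.3448 -0.1614 -0.0730 0.0492 -0.9380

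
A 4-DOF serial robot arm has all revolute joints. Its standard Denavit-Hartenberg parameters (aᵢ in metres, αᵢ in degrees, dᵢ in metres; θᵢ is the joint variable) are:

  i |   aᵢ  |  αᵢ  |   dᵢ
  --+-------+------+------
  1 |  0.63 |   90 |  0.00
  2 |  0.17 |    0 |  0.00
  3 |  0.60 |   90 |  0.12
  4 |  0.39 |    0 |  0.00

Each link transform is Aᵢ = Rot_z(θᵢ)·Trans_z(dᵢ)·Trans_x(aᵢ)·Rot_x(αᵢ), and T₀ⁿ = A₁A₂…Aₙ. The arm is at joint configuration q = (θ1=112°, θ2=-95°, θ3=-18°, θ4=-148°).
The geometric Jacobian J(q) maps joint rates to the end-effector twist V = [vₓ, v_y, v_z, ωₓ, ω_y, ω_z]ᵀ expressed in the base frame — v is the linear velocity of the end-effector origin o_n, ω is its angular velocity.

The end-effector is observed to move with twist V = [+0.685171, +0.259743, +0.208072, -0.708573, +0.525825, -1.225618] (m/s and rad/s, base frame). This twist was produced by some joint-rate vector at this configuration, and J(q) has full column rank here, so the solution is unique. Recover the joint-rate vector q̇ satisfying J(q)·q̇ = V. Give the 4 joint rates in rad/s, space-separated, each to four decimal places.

o_n = [-0.2714, 0.4404, -0.4172]
J₁: ẑ×o_n = [-0.4404, -0.2714, 0.0000], ω = ẑ
J2: z=[0.9272, 0.3746, 0.0000] o=[-0.2360, 0.5841, 0.0000] → [-0.1563, 0.3868, -0.1200, 0.9272, 0.3746, 0.0000]
J3: z=[0.9272, 0.3746, 0.0000] o=[-0.2305, 0.5704, -0.1694] → [-0.0928, 0.2298, -0.1052, 0.9272, 0.3746, 0.0000]
J4: z=[0.3448, -0.8535, 0.3907] o=[-0.0314, 0.3980, -0.7217] → [-0.2764, -0.1988, -0.1902, 0.3448, -0.8535, 0.3907]
q̇ = J⁺·V = [-0.9060, -0.2740, -0.1860, -0.8180]

-0.9060 -0.2740 -0.1860 -0.8180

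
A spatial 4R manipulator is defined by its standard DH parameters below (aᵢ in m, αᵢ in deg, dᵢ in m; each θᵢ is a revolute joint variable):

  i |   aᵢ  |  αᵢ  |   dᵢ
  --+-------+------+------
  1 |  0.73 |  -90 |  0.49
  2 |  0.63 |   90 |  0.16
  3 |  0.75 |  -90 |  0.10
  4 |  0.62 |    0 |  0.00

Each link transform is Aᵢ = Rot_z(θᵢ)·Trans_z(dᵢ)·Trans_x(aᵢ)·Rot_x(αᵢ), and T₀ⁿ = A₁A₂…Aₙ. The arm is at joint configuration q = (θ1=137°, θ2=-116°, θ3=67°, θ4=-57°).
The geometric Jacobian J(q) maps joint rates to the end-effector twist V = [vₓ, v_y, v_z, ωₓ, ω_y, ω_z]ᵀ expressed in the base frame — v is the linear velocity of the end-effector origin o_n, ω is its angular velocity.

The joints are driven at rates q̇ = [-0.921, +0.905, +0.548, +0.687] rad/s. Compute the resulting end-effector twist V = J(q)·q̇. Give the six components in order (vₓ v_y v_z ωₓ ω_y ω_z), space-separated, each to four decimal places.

-2.0786 0.8054 0.6568 -0.6428 -1.0050 -1.7296

o_n = [-0.5801, -1.0468, 1.1664]
J₁: ẑ×o_n = [1.0468, -0.5801, 0.0000], ω = ẑ
J2: z=[-0.6820, -0.7314, 0.0000] o=[-0.5339, 0.4979, 0.4900] → [-0.4947, 0.4613, 1.0197, -0.6820, -0.7314, 0.0000]
J3: z=[0.6573, -0.6130, -0.4384] o=[-0.4410, 0.1925, 1.0562] → [-0.6108, -0.0115, -0.8999, 0.6573, -0.6130, -0.4384]
J4: z=[-0.5616, -0.0106, -0.8273] o=[-0.7522, -0.4613, 1.2758] → [-0.4833, -0.2038, 0.3306, -0.5616, -0.0106, -0.8273]
V = J·q̇ = [-2.0786, 0.8054, 0.6568, -0.6428, -1.0050, -1.7296]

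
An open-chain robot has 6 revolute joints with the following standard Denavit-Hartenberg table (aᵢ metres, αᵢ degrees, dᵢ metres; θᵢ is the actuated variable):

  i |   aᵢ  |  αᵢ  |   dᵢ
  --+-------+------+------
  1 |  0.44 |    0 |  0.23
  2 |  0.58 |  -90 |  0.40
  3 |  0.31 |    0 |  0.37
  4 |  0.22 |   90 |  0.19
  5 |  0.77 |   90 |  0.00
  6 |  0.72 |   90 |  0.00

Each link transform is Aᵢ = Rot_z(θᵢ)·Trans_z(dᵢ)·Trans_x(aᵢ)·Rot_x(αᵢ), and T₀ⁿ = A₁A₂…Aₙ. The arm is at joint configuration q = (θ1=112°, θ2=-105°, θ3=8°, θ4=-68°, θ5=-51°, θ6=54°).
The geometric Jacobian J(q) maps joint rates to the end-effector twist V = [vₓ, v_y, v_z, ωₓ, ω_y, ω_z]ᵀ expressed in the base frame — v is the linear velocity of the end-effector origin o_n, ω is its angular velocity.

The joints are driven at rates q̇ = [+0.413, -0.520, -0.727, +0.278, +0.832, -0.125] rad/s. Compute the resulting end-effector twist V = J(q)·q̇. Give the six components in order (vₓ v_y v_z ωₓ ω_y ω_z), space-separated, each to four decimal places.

o_n = [0.7414, 0.1492, 1.7189]
J₁: ẑ×o_n = [-0.1492, 0.7414, 0.0000], ω = ẑ
J2: z=[0.0000, 0.0000, 1.0000] o=[-0.1648, 0.4080, 0.2300] → [0.2588, 0.9063, -0.0000, 0.0000, 0.0000, 1.0000]
J3: z=[-0.1219, 0.9925, 0.0000] o=[0.4108, 0.4786, 0.6300] → [1.0808, 0.1327, -0.2880, -0.1219, 0.9925, 0.0000]
J4: z=[-0.1219, 0.9925, 0.0000] o=[0.6705, 0.8833, 0.5869] → [1.1236, 0.1380, 0.0190, -0.1219, 0.9925, 0.0000]
J5: z=[-0.8596, -0.1055, 0.5000] o=[0.7565, 1.0853, 0.7774] → [0.3687, 0.8018, 0.8031, -0.8596, -0.1055, 0.5000]
J6: z=[-0.3090, -0.6720, -0.6730] o=[1.0699, 0.5209, 1.1970] → [-0.6009, 0.3823, -0.1059, -0.3090, -0.6720, -0.6730]
V = J·q̇ = [-0.2877, 0.3962, 0.8960, -0.6218, -0.4495, 0.3931]

-0.2877 0.3962 0.8960 -0.6218 -0.4495 0.3931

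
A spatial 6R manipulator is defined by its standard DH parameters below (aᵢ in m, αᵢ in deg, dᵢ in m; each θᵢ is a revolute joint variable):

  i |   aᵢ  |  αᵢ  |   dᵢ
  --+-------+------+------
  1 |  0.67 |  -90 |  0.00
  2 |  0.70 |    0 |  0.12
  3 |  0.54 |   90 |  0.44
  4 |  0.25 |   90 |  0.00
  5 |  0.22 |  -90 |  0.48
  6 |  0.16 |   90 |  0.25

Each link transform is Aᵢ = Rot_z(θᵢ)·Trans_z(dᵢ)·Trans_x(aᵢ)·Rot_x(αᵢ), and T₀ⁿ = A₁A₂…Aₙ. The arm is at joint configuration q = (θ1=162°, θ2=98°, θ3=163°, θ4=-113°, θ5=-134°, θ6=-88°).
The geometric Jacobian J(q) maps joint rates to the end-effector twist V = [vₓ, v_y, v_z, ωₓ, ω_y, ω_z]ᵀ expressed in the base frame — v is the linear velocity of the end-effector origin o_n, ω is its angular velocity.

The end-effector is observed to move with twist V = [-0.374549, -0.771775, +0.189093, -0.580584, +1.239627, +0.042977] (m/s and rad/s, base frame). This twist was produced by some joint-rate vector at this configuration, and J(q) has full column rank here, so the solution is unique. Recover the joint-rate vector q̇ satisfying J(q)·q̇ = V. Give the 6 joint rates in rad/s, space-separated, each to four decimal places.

0.8660 -0.6400 -0.2650 -0.3490 0.8460 0.6420

o_n = [-1.0559, -0.2443, -0.7945]
J₁: ẑ×o_n = [0.2443, -1.0559, 0.0000], ω = ẑ
J2: z=[-0.3090, -0.9511, 0.0000] o=[-0.6372, 0.2070, 0.0000] → [0.7556, -0.2455, -0.2587, -0.3090, -0.9511, 0.0000]
J3: z=[-0.3090, -0.9511, 0.0000] o=[-0.5816, 0.0628, -0.6932] → [0.0963, -0.0313, -0.3562, -0.3090, -0.9511, 0.0000]
J4: z=[0.9393, -0.3052, -0.1564] o=[-0.6373, -0.3818, -0.1598] → [0.2152, 0.6616, 0.0014, 0.9393, -0.3052, -0.1564]
J5: z=[-0.2577, -0.3271, -0.9092] o=[-0.5807, -0.1582, -0.2563] → [0.0978, 0.2934, -0.1333, -0.2577, -0.3271, -0.9092]
J6: z=[-0.4897, 0.8554, -0.1689] o=[-0.8876, -0.4036, -0.6090] → [-0.1317, -0.0624, 0.0659, -0.4897, 0.8554, -0.1689]
q̇ = J⁺·V = [0.8660, -0.6400, -0.2650, -0.3490, 0.8460, 0.6420]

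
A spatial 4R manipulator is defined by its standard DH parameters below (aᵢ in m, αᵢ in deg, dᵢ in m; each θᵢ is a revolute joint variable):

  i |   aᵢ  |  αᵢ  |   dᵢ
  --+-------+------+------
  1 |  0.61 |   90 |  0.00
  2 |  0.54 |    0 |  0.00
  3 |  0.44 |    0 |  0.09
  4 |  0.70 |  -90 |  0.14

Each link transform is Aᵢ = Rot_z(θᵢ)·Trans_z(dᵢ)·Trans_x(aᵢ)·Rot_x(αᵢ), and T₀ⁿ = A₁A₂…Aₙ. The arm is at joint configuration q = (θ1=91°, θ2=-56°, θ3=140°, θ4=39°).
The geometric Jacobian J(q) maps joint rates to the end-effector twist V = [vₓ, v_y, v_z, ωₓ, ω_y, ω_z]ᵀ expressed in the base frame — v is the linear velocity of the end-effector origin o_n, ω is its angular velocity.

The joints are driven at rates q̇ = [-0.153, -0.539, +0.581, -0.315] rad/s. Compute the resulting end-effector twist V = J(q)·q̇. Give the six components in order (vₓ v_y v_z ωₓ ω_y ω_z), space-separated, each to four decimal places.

o_n = [0.2199, 0.5806, 0.5770]
J₁: ẑ×o_n = [-0.5806, 0.2199, 0.0000], ω = ẑ
J2: z=[0.9998, 0.0175, 0.0000] o=[-0.0106, 0.6099, 0.0000] → [0.0101, -0.5769, -0.0333, 0.9998, 0.0175, 0.0000]
J3: z=[0.9998, 0.0175, 0.0000] o=[-0.0159, 0.9118, -0.4477] → [0.0179, -1.0245, -0.3353, 0.9998, 0.0175, 0.0000]
J4: z=[0.9998, 0.0175, 0.0000] o=[0.0733, 0.9594, -0.0101] → [0.0102, -0.5870, -0.3812, 0.9998, 0.0175, 0.0000]
V = J·q̇ = [0.0906, -0.1330, -0.0567, -0.2730, -0.0048, -0.1530]

0.0906 -0.1330 -0.0567 -0.2730 -0.0048 -0.1530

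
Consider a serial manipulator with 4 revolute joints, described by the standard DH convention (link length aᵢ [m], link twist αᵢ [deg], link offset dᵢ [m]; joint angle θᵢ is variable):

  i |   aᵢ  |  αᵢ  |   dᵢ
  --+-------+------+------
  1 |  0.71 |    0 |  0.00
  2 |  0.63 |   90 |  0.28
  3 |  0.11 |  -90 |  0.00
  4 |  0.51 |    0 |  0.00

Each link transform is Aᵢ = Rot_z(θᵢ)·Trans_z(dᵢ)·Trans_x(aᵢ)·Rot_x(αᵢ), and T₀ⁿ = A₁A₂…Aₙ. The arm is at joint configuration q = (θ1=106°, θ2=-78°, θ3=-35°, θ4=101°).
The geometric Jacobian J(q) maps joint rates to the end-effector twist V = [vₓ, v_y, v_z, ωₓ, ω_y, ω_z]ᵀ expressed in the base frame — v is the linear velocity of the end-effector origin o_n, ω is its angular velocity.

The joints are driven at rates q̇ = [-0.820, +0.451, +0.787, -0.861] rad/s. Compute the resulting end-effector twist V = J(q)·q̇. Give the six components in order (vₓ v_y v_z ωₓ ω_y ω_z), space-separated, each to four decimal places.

1.1112 0.2810 -0.2391 -0.0666 -0.9267 -1.0743

o_n = [0.1347, 1.4252, 0.2727]
J₁: ẑ×o_n = [-1.4252, 0.1347, 0.0000], ω = ẑ
J2: z=[0.0000, 0.0000, 1.0000] o=[-0.1957, 0.6825, 0.0000] → [-0.7427, 0.3304, 0.0000, 0.0000, 0.0000, 1.0000]
J3: z=[0.4695, -0.8829, 0.0000] o=[0.3606, 0.9783, 0.2800] → [0.0064, 0.0034, 0.0104, 0.4695, -0.8829, 0.0000]
J4: z=[0.5064, 0.2693, 0.8192] o=[0.4401, 1.0206, 0.2169] → [-0.3164, -0.2784, 0.2871, 0.5064, 0.2693, 0.8192]
V = J·q̇ = [1.1112, 0.2810, -0.2391, -0.0666, -0.9267, -1.0743]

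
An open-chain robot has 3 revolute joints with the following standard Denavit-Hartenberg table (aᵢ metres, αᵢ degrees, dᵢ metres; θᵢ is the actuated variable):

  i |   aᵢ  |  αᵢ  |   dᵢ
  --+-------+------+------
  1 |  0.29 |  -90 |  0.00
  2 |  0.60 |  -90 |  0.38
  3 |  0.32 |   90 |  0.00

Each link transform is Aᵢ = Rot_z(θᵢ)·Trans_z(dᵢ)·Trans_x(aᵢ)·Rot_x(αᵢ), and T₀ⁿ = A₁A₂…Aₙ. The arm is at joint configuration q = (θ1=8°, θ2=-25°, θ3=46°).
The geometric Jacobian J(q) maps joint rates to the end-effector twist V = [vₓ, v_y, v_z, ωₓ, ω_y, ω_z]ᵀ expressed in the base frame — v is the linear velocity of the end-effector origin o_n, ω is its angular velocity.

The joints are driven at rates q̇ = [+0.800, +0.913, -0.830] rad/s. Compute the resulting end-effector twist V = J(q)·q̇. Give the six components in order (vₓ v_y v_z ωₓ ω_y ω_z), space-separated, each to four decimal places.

0.2260 1.0544 -0.5997 -0.4744 0.8553 1.5522

o_n = [1.0043, 0.2924, 0.3475]
J₁: ẑ×o_n = [-0.2924, 1.0043, 0.0000], ω = ẑ
J2: z=[-0.1392, 0.9903, 0.0000] o=[0.2872, 0.0404, 0.0000] → [0.3441, 0.0484, -0.7452, -0.1392, 0.9903, 0.0000]
J3: z=[0.4185, 0.0588, -0.9063] o=[0.7728, 0.4923, 0.2536] → [-0.1757, -0.2492, -0.0973, 0.4185, 0.0588, -0.9063]
V = J·q̇ = [0.2260, 1.0544, -0.5997, -0.4744, 0.8553, 1.5522]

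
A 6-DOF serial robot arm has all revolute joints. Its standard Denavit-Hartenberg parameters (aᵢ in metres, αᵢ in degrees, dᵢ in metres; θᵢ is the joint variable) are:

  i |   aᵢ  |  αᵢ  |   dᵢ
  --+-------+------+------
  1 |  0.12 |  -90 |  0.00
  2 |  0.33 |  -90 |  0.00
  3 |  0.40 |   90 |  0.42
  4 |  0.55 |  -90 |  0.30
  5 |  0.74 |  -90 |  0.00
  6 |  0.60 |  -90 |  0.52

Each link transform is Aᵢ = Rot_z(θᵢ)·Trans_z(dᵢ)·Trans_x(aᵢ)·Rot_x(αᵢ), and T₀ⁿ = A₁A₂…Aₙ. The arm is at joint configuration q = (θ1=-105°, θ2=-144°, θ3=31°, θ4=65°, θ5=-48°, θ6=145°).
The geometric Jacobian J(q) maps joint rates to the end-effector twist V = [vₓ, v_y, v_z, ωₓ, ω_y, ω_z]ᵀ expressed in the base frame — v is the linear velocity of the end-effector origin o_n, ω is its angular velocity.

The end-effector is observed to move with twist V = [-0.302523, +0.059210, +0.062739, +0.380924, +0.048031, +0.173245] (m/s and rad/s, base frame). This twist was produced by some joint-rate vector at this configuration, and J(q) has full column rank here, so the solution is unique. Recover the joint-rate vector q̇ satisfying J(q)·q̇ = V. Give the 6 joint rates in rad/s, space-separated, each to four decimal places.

-0.1130 -0.1040 0.4650 0.2840 -0.1420 -0.3840

o_n = [-0.4024, 0.3894, 1.8595]
J₁: ẑ×o_n = [-0.3894, -0.4024, 0.0000], ω = ẑ
J2: z=[0.9659, -0.2588, 0.0000] o=[-0.0311, -0.1159, 0.0000] → [-0.4813, -1.7961, 0.3920, 0.9659, -0.2588, 0.0000]
J3: z=[-0.1521, -0.5678, 0.8090] o=[0.0380, 0.1420, 0.1940] → [-1.1458, -0.1030, -0.2877, -0.1521, -0.5678, 0.8090]
J4: z=[0.9358, 0.1806, 0.3027] o=[-0.1531, 0.2248, 0.7353] → [0.1532, -1.1275, 0.1991, 0.9358, 0.1806, 0.3027]
J5: z=[0.2239, -0.9678, -0.1147] o=[-0.0221, 0.1826, 1.3465] → [-0.4728, -0.0712, -0.3218, 0.2239, -0.9678, -0.1147]
J6: z=[-0.8285, -0.2510, 0.5006] o=[0.3577, 0.1952, 1.9815] → [-0.0666, -0.4815, -0.3517, -0.8285, -0.2510, 0.5006]
q̇ = J⁺·V = [-0.1130, -0.1040, 0.4650, 0.2840, -0.1420, -0.3840]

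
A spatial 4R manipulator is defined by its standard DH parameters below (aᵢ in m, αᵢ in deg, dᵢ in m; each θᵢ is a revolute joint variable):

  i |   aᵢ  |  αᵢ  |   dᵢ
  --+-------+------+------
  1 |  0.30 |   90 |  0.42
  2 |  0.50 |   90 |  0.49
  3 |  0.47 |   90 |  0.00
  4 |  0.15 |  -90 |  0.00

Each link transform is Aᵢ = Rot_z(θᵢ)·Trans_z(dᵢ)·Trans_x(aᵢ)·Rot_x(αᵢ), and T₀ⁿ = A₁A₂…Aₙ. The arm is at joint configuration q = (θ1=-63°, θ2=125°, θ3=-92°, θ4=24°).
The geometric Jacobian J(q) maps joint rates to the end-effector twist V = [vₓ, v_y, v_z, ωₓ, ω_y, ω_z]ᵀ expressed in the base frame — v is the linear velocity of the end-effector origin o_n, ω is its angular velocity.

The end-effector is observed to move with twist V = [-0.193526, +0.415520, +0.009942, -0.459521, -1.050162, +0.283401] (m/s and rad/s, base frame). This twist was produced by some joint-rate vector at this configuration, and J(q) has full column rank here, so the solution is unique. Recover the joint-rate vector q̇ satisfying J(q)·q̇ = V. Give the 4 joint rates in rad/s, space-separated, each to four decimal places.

0.8650 0.8550 0.2620 0.8940

o_n = [0.1382, -0.0142, 0.8472]
J₁: ẑ×o_n = [0.0142, 0.1382, -0.0000], ω = ẑ
J2: z=[-0.8910, -0.4540, 0.0000] o=[0.1362, -0.2673, 0.4200] → [-0.1940, 0.3807, -0.2247, -0.8910, -0.4540, 0.0000]
J3: z=[0.3719, -0.7299, 0.5736] o=[-0.4306, -0.2342, 0.8296] → [-0.1391, 0.3197, 0.4969, 0.3719, -0.7299, 0.5736]
J4: z=[0.2291, -0.5266, -0.8187] o=[-0.0078, -0.0294, 0.8161] → [-0.0039, -0.1266, 0.0803, 0.2291, -0.5266, -0.8187]
q̇ = J⁺·V = [0.8650, 0.8550, 0.2620, 0.8940]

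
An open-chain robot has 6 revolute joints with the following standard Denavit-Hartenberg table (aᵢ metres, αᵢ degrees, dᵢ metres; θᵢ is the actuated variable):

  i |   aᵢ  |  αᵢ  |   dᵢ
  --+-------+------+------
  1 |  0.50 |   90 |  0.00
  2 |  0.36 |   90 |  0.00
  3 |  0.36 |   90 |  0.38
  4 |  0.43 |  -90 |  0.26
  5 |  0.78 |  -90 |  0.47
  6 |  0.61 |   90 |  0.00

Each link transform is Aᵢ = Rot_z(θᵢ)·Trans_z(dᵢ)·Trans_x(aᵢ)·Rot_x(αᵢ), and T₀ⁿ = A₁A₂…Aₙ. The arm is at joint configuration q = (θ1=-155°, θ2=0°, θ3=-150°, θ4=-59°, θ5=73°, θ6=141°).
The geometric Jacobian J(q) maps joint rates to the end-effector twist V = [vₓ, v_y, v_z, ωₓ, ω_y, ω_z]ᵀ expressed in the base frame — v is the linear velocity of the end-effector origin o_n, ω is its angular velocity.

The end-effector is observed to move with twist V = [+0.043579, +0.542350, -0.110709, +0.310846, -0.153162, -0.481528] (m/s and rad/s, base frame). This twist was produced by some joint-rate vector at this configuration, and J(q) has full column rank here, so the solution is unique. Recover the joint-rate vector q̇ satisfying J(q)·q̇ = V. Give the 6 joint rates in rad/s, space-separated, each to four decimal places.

o_n = [-0.0836, -0.4570, 0.0209]
J₁: ẑ×o_n = [0.4570, -0.0836, 0.0000], ω = ẑ
J2: z=[-0.4226, 0.9063, 0.0000] o=[-0.4532, -0.2113, 0.0000] → [0.0189, 0.0088, -0.2311, -0.4226, 0.9063, 0.0000]
J3: z=[-0.0000, 0.0000, -1.0000] o=[-0.7794, -0.3635, 0.0000] → [-0.0936, -0.6958, -0.0000, -0.0000, 0.0000, -1.0000]
J4: z=[0.0872, 0.9962, 0.0000] o=[-0.4208, -0.3948, -0.3800] → [0.3994, -0.0349, -0.3414, 0.0872, 0.9962, 0.0000]
J5: z=[0.8539, -0.0747, -0.5150] o=[-0.1775, -0.1551, -0.0114] → [-0.1579, -0.0760, -0.2508, 0.8539, -0.0747, -0.5150]
J6: z=[-0.5161, -0.2483, -0.8197] o=[0.2758, -0.9435, -0.0580] → [0.3792, 0.3353, -0.3404, -0.5161, -0.2483, -0.8197]
q̇ = J⁺·V = [-0.9180, -1.0000, -0.5990, 0.8110, -0.0680, 0.2410]

-0.9180 -1.0000 -0.5990 0.8110 -0.0680 0.2410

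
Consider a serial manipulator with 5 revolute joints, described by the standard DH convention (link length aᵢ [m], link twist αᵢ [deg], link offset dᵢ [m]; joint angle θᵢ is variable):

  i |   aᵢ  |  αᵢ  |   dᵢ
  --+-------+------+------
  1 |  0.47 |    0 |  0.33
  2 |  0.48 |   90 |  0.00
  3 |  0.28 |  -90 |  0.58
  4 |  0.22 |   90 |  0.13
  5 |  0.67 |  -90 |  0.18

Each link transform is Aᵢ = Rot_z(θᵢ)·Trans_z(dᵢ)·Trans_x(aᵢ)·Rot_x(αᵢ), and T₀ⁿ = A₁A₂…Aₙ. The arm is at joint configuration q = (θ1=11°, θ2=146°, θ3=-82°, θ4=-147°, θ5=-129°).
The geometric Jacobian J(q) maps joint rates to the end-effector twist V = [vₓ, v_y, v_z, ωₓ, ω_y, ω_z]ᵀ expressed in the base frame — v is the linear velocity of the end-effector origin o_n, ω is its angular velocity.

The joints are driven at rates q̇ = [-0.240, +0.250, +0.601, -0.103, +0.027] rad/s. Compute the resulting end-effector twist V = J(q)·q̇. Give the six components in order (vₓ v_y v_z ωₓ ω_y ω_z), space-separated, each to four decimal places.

-0.1901 -0.0062 -0.2197 0.3218 0.4917 0.0102

o_n = [0.4554, 0.4390, -0.0720]
J₁: ẑ×o_n = [-0.4390, 0.4554, 0.0000], ω = ẑ
J2: z=[0.0000, 0.0000, 1.0000] o=[0.4614, 0.0897, 0.3300] → [-0.3493, -0.0060, 0.0000, 0.0000, 0.0000, 1.0000]
J3: z=[0.3907, 0.9205, 0.0000] o=[0.0195, 0.2772, 0.3300] → [-0.3701, 0.1571, -0.3380, 0.3907, 0.9205, 0.0000]
J4: z=[-0.9115, 0.3869, 0.1392] o=[0.2103, 0.8264, 0.0527] → [0.0056, -0.0796, 0.2582, -0.9115, 0.3869, 0.1392]
J5: z=[-0.2579, -0.8016, 0.5393] o=[0.1622, 0.9769, 0.2535] → [0.5511, 0.0742, 0.3738, -0.2579, -0.8016, 0.5393]
V = J·q̇ = [-0.1901, -0.0062, -0.2197, 0.3218, 0.4917, 0.0102]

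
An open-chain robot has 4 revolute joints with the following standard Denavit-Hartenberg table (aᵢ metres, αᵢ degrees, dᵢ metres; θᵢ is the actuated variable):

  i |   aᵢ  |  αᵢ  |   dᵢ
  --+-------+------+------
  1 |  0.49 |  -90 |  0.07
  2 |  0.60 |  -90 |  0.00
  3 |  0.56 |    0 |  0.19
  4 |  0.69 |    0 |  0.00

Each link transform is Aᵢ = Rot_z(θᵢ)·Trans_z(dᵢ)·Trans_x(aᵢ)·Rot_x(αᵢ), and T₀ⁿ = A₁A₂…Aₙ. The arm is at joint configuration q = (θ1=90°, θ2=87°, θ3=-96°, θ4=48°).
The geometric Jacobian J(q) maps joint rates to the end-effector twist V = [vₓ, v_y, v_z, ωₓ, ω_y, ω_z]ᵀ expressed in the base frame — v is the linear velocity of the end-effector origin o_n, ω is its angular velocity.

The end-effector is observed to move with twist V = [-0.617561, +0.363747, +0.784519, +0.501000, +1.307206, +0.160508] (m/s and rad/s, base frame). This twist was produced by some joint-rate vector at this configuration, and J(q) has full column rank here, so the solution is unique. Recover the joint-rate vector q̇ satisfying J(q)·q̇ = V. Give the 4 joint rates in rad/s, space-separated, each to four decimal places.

o_n = [-1.0697, 0.3528, -0.9417]
J₁: ẑ×o_n = [-0.3528, -1.0697, 0.0000], ω = ẑ
J2: z=[-1.0000, 0.0000, 0.0000] o=[0.0000, 0.4900, 0.0700] → [-0.0000, -1.0117, 0.1372, -1.0000, 0.0000, 0.0000]
J3: z=[-0.0000, -0.9986, -0.0523] o=[-0.0000, 0.5214, -0.5292] → [0.4032, 0.0560, -1.0682, -0.0000, -0.9986, -0.0523]
J4: z=[-0.0000, -0.9986, -0.0523] o=[-0.5569, 0.3286, -0.4807] → [0.4617, 0.0268, -0.5121, -0.0000, -0.9986, -0.0523]
q̇ = J⁺·V = [0.0920, -0.5010, -0.3290, -0.9800]

0.0920 -0.5010 -0.3290 -0.9800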